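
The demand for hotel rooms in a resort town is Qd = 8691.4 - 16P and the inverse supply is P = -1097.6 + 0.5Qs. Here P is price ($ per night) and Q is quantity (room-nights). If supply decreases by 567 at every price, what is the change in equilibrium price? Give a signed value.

ΔP = 31.5

Solving each curve for Q: Qs = 2195.2 + 2P.
At equilibrium Qd = Qs, so 8691.4 - 16P = 2195.2 + 2P; collecting terms, 6496.2 = 18P and P* = 360.9.
Then Q* = 8691.4 - 16(360.9) = 2917.
After the shift, supply is Qs = 1628.2 + 2P.
Re-solving, 18P = 7063.2 gives P = 392.4 and Q = 2413.
ΔP = 392.4 - 360.9 = 31.5.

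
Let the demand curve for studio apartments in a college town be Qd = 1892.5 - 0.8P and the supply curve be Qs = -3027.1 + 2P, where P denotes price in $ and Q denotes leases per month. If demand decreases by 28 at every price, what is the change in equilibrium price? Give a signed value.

ΔP = -10

At equilibrium Qd = Qs, so 1892.5 - 0.8P = -3027.1 + 2P; collecting terms, 4919.6 = 2.8P and P* = 1757.
Then Q* = 1892.5 - 0.8(1757) = 486.9.
After the shift, demand is Qd = 1864.5 - 0.8P.
The new intersection has 4891.6 = 2.8P, i.e. P = 1747, Q = 466.9.
ΔP = 1747 - 1757 = -10.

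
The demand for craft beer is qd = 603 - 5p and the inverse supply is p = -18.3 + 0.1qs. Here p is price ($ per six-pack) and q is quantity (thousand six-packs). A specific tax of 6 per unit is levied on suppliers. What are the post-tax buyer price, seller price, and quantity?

In direct form, qs = 183 + 10p.
Suppliers keep p_s = p_b - 6 per unit, so supply in terms of the buyer price is qs = 123 + 10p_b.
Set qd = qs: 603 - 5p_b = 123 + 10p_b, so 480 = 15p_b and p_b = 32.
Then p_s = 32 - 6 = 26 and q = 603 - 5(32) = 443.

p_b = 32, p_s = 26, q = 443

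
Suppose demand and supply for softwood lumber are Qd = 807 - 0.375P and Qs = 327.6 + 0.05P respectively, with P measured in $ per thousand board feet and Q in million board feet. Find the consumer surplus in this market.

At equilibrium Qd = Qs, so 807 - 0.375P = 327.6 + 0.05P; collecting terms, 479.4 = 0.425P and P* = 1128.
Plugging P* into demand: Q* = 807 - 0.375(1128) = 384.
Demand choke price (Qd = 0): P = 807/0.375 = 2152. Consumer surplus = ½ × (2152 - 1128) × 384 = 196608.

Consumer surplus = 196608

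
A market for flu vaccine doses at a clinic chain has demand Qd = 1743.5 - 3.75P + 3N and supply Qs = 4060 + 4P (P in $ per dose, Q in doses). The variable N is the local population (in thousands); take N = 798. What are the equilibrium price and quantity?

With N = 798, demand is Qd = 4137.5 - 3.75P.
At equilibrium Qd = Qs, so 4137.5 - 3.75P = 4060 + 4P; collecting terms, 77.5 = 7.75P and P* = 10.
Then Q* = 4137.5 - 3.75(10) = 4100.

P* = 10, Q* = 4100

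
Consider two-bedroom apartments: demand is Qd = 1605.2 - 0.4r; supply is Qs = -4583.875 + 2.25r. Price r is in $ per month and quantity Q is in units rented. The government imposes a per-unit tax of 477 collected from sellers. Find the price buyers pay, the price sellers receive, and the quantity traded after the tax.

Sellers keep r_s = r_b - 477 per unit, so supply in terms of the buyer price is Qs = -5657.125 + 2.25r_b.
Market clearing requires 1605.2 - 0.4r_b = -5657.125 + 2.25r_b; hence 7262.325 = 2.65r_b and r_b = 2740.5.
Then r_s = 2740.5 - 477 = 2263.5 and Q = 1605.2 - 0.4(2740.5) = 509.

r_b = 2740.5, r_s = 2263.5, Q = 509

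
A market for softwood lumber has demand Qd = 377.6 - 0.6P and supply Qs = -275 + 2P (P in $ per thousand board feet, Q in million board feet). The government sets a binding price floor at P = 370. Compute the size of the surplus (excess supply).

Surplus = 309.4

With P fixed at 370, quantity demanded is 155.6 and quantity supplied is 465.
Surplus = Qs - Qd = 465 - 155.6 = 309.4.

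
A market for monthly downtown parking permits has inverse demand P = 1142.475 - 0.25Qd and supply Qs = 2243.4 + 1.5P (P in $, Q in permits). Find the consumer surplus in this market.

Consumer surplus = 1035288.55125

In direct form, Qd = 4569.9 - 4P.
At equilibrium Qd = Qs, so 4569.9 - 4P = 2243.4 + 1.5P; collecting terms, 2326.5 = 5.5P and P* = 423.
Substitute back: Q* = 4569.9 - 4(423) = 2877.9.
Demand choke price (Qd = 0): P = 4569.9/4 = 1142.475. Consumer surplus = ½ × (1142.475 - 423) × 2877.9 = 1035288.55125.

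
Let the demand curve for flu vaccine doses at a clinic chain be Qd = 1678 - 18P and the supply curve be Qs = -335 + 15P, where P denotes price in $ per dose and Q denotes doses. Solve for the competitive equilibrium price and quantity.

P* = 61, Q* = 580

The market clears where 1678 - 18P = -335 + 15P. Rearranging, 33P = 2013, hence P* = 61.
From the demand curve, Q* = 1678 - 18(61) = 580.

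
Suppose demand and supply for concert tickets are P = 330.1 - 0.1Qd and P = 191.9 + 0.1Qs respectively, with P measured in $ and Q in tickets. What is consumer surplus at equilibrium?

Solving each curve for Q: Qd = 3301 - 10P and Qs = -1919 + 10P.
At equilibrium Qd = Qs, so 3301 - 10P = -1919 + 10P; collecting terms, 5220 = 20P and P* = 261.
From the demand curve, Q* = 3301 - 10(261) = 691.
Demand choke price (Qd = 0): P = 3301/10 = 330.1. Consumer surplus = ½ × (330.1 - 261) × 691 = 23874.05.

Consumer surplus = 23874.05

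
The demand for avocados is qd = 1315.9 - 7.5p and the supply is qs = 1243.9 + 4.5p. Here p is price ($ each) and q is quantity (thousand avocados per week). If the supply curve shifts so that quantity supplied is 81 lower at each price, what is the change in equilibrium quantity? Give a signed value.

Δq = -50.625

The market clears where 1315.9 - 7.5p = 1243.9 + 4.5p. Rearranging, 12p = 72, hence p* = 6.
From the demand curve, q* = 1315.9 - 7.5(6) = 1270.9.
After the shift, supply is qs = 1162.9 + 4.5p.
New equilibrium: 153 = 12p, so p = 12.75 and q = 1220.275.
Δq = 1220.275 - 1270.9 = -50.625.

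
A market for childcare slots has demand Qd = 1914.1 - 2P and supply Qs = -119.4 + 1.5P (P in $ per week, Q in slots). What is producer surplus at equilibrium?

Set Qd = Qs: 1914.1 - 2P = -119.4 + 1.5P, so 2033.5 = 3.5P and P* = 581.
Then Q* = 1914.1 - 2(581) = 752.1.
Supply choke price (Qs = 0): P = 79.6. Producer surplus = ½ × (581 - 79.6) × 752.1 = 188551.47.

Producer surplus = 188551.47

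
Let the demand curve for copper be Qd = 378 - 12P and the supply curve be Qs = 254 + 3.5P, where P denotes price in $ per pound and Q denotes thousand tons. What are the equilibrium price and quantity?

Equating demand and supply, 378 - 12P = 254 + 3.5P gives 15.5P = 124, so P* = 8.
Plugging P* into demand: Q* = 378 - 12(8) = 282.

P* = 8, Q* = 282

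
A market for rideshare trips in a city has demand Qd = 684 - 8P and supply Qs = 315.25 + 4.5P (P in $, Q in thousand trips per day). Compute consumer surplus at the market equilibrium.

Equating demand and supply, 684 - 8P = 315.25 + 4.5P gives 12.5P = 368.75, so P* = 29.5.
Substitute back: Q* = 684 - 8(29.5) = 448.
Demand choke price (Qd = 0): P = 684/8 = 85.5. Consumer surplus = ½ × (85.5 - 29.5) × 448 = 12544.

Consumer surplus = 12544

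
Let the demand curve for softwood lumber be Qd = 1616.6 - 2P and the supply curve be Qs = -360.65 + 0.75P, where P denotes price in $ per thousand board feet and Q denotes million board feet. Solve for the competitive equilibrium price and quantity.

Equating demand and supply, 1616.6 - 2P = -360.65 + 0.75P gives 2.75P = 1977.25, so P* = 719.
Substitute back: Q* = 1616.6 - 2(719) = 178.6.

P* = 719, Q* = 178.6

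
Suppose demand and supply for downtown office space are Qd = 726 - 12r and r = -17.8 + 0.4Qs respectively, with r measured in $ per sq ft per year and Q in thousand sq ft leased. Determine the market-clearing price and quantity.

r* = 47, Q* = 162

Solving each curve for Q: Qs = 44.5 + 2.5r.
Set Qd = Qs: 726 - 12r = 44.5 + 2.5r, so 681.5 = 14.5r and r* = 47.
Substitute back: Q* = 726 - 12(47) = 162.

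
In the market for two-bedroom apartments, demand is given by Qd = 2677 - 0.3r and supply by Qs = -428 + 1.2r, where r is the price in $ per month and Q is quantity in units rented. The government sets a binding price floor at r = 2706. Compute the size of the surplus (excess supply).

With r fixed at 2706, quantity demanded is 1865.2 and quantity supplied is 2819.2.
Surplus = Qs - Qd = 2819.2 - 1865.2 = 954.

Surplus = 954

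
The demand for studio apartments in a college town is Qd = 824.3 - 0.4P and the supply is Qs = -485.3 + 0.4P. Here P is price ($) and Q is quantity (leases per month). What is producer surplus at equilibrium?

Producer surplus = 35912.8125

Equating demand and supply, 824.3 - 0.4P = -485.3 + 0.4P gives 0.8P = 1309.6, so P* = 1637.
From the demand curve, Q* = 824.3 - 0.4(1637) = 169.5.
Supply choke price (Qs = 0): P = 1213.25. Producer surplus = ½ × (1637 - 1213.25) × 169.5 = 35912.8125.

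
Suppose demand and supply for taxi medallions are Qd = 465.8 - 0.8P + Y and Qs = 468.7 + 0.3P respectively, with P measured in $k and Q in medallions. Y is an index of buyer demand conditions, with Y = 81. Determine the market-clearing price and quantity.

With Y = 81, demand is Qd = 546.8 - 0.8P.
Equating demand and supply, 546.8 - 0.8P = 468.7 + 0.3P gives 1.1P = 78.1, so P* = 71.
From the demand curve, Q* = 546.8 - 0.8(71) = 490.

P* = 71, Q* = 490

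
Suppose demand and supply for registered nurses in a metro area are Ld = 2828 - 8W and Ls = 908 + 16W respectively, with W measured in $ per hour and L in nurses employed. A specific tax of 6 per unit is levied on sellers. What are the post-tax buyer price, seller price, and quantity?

The tax drives a wedge W_b - W_s = 6. Substituting W_s = W_b - 6 into supply: Ls = 812 + 16W_b.
Set Ld = Ls: 2828 - 8W_b = 812 + 16W_b, so 2016 = 24W_b and W_b = 84.
So W_s = 78 and the quantity traded is L = 2828 - 8(84) = 2156.

W_b = 84, W_s = 78, L = 2156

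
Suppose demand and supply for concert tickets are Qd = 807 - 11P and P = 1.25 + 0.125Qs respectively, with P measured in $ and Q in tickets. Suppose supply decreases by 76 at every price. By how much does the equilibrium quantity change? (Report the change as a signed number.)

ΔQ = -44

Rewriting in direct form: Qs = -10 + 8P.
Equating demand and supply, 807 - 11P = -10 + 8P gives 19P = 817, so P* = 43.
Then Q* = 807 - 11(43) = 334.
After the shift, supply is Qs = -86 + 8P.
New equilibrium: 893 = 19P, so P = 47 and Q = 290.
ΔQ = 290 - 334 = -44.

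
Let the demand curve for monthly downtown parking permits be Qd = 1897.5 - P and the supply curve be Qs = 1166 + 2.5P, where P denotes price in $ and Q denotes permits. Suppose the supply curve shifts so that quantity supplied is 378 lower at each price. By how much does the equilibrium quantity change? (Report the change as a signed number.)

Equating demand and supply, 1897.5 - P = 1166 + 2.5P gives 3.5P = 731.5, so P* = 209.
From the demand curve, Q* = 1897.5 - 209 = 1688.5.
After the shift, supply is Qs = 788 + 2.5P.
The new intersection has 1109.5 = 3.5P, i.e. P = 317, Q = 1580.5.
ΔQ = 1580.5 - 1688.5 = -108.

ΔQ = -108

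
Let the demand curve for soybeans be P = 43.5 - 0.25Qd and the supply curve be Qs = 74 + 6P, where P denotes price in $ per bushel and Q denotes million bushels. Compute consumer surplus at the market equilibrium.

In direct form, Qd = 174 - 4P.
The market clears where 174 - 4P = 74 + 6P. Rearranging, 10P = 100, hence P* = 10.
Then Q* = 174 - 4(10) = 134.
Demand choke price (Qd = 0): P = 174/4 = 43.5. Consumer surplus = ½ × (43.5 - 10) × 134 = 2244.5.

Consumer surplus = 2244.5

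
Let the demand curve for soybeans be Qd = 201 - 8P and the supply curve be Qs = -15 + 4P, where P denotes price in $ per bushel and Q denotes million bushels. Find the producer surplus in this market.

Equating demand and supply, 201 - 8P = -15 + 4P gives 12P = 216, so P* = 18.
From the demand curve, Q* = 201 - 8(18) = 57.
Supply choke price (Qs = 0): P = 3.75. Producer surplus = ½ × (18 - 3.75) × 57 = 406.125.

Producer surplus = 406.125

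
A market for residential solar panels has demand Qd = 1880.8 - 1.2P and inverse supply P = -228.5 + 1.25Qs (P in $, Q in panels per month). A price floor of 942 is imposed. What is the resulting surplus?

Rewriting in direct form: Qs = 182.8 + 0.8P.
With P fixed at 942, quantity demanded is 750.4 and quantity supplied is 936.4.
Surplus = Qs - Qd = 936.4 - 750.4 = 186.

Surplus = 186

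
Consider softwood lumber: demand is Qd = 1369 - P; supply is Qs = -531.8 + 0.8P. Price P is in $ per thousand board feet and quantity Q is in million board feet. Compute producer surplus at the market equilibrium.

Set Qd = Qs: 1369 - P = -531.8 + 0.8P, so 1900.8 = 1.8P and P* = 1056.
Then Q* = 1369 - 1056 = 313.
Supply choke price (Qs = 0): P = 664.75. Producer surplus = ½ × (1056 - 664.75) × 313 = 61230.625.

Producer surplus = 61230.625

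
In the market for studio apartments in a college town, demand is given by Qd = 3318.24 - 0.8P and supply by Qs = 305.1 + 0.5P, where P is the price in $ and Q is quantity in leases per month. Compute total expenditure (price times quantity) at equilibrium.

The market clears where 3318.24 - 0.8P = 305.1 + 0.5P. Rearranging, 1.3P = 3013.14, hence P* = 2317.8.
Plugging P* into demand: Q* = 3318.24 - 0.8(2317.8) = 1464.
Total expenditure = P* × Q* = 2317.8 × 1464 = 3393259.2.

Total expenditure = 3393259.2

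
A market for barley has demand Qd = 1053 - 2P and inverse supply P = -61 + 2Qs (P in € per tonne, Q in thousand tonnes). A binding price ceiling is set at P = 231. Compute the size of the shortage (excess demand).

In direct form, Qs = 30.5 + 0.5P.
At P = 231: Qd = 591 and Qs = 146.
Shortage = Qd - Qs = 591 - 146 = 445.

Shortage = 445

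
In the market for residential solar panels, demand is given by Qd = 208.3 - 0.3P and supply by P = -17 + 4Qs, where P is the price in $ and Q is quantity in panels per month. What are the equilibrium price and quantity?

Inverting to quantity form: Qs = 4.25 + 0.25P.
The market clears where 208.3 - 0.3P = 4.25 + 0.25P. Rearranging, 0.55P = 204.05, hence P* = 371.
Then Q* = 208.3 - 0.3(371) = 97.

P* = 371, Q* = 97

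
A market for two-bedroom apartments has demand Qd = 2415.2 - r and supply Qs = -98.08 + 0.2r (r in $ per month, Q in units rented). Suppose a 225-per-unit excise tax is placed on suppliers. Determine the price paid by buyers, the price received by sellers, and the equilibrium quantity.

The tax drives a wedge r_b - r_s = 225. Substituting r_s = r_b - 225 into supply: Qs = -143.08 + 0.2r_b.
Market clearing requires 2415.2 - r_b = -143.08 + 0.2r_b; hence 2558.28 = 1.2r_b and r_b = 2131.9.
So r_s = 1906.9 and the quantity traded is Q = 2415.2 - 2131.9 = 283.3.

r_b = 2131.9, r_s = 1906.9, Q = 283.3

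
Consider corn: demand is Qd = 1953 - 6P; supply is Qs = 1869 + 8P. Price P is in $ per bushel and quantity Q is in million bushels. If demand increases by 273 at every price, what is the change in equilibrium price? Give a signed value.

At equilibrium Qd = Qs, so 1953 - 6P = 1869 + 8P; collecting terms, 84 = 14P and P* = 6.
From the demand curve, Q* = 1953 - 6(6) = 1917.
After the shift, demand is Qd = 2226 - 6P.
Re-solving, 14P = 357 gives P = 25.5 and Q = 2073.
ΔP = 25.5 - 6 = 19.5.

ΔP = 19.5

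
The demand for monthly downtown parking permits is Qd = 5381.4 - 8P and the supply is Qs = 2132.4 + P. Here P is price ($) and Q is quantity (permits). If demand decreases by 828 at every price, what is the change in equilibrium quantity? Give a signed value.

ΔQ = -92

Equating demand and supply, 5381.4 - 8P = 2132.4 + P gives 9P = 3249, so P* = 361.
From the demand curve, Q* = 5381.4 - 8(361) = 2493.4.
After the shift, demand is Qd = 4553.4 - 8P.
Re-solving, 9P = 2421 gives P = 269 and Q = 2401.4.
ΔQ = 2401.4 - 2493.4 = -92.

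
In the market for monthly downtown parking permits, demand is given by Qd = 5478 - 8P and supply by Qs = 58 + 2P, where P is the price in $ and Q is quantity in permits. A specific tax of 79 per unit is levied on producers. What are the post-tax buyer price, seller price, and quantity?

Producers keep P_s = P_b - 79 per unit, so supply in terms of the buyer price is Qs = -100 + 2P_b.
Equate demand and the shifted supply: 5478 - 8P_b = -100 + 2P_b, giving 10P_b = 5578, so P_b = 557.8.
So P_s = 478.8 and the quantity traded is Q = 5478 - 8(557.8) = 1015.6.

P_b = 557.8, P_s = 478.8, Q = 1015.6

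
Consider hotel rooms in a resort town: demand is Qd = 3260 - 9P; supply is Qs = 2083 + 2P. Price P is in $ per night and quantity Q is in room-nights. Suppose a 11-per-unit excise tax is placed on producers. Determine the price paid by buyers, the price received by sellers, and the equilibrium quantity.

Producers keep P_s = P_b - 11 per unit, so supply in terms of the buyer price is Qs = 2061 + 2P_b.
Equate demand and the shifted supply: 3260 - 9P_b = 2061 + 2P_b, giving 11P_b = 1199, so P_b = 109.
So P_s = 98 and the quantity traded is Q = 3260 - 9(109) = 2279.

P_b = 109, P_s = 98, Q = 2279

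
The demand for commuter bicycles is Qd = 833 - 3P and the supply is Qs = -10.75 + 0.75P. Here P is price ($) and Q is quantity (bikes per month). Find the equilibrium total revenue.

Equating demand and supply, 833 - 3P = -10.75 + 0.75P gives 3.75P = 843.75, so P* = 225.
Substitute back: Q* = 833 - 3(225) = 158.
Total revenue = P* × Q* = 225 × 158 = 35550.

Total revenue = 35550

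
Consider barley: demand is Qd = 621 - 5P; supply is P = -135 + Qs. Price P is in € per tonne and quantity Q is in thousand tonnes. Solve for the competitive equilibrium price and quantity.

P* = 81, Q* = 216

Inverting to quantity form: Qs = 135 + P.
The market clears where 621 - 5P = 135 + P. Rearranging, 6P = 486, hence P* = 81.
From the demand curve, Q* = 621 - 5(81) = 216.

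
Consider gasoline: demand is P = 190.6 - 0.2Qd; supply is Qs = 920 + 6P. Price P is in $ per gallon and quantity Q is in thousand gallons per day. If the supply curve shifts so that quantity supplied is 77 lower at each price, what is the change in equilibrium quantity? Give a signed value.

ΔQ = -35

Inverting to quantity form: Qd = 953 - 5P.
At equilibrium Qd = Qs, so 953 - 5P = 920 + 6P; collecting terms, 33 = 11P and P* = 3.
Plugging P* into demand: Q* = 953 - 5(3) = 938.
After the shift, supply is Qs = 843 + 6P.
The new intersection has 110 = 11P, i.e. P = 10, Q = 903.
ΔQ = 903 - 938 = -35.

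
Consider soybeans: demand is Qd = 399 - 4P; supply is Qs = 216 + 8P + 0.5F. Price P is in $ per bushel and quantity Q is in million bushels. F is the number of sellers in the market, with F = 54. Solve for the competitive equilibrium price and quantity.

With F = 54, supply is Qs = 243 + 8P.
The market clears where 399 - 4P = 243 + 8P. Rearranging, 12P = 156, hence P* = 13.
Plugging P* into demand: Q* = 399 - 4(13) = 347.

P* = 13, Q* = 347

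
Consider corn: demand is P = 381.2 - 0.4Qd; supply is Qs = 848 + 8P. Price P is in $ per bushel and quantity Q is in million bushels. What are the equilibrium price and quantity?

In direct form, Qd = 953 - 2.5P.
At equilibrium Qd = Qs, so 953 - 2.5P = 848 + 8P; collecting terms, 105 = 10.5P and P* = 10.
From the demand curve, Q* = 953 - 2.5(10) = 928.

P* = 10, Q* = 928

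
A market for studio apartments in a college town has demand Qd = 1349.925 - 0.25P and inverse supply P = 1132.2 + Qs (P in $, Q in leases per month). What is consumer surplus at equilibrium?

In direct form, Qs = -1132.2 + P.
Set Qd = Qs: 1349.925 - 0.25P = -1132.2 + P, so 2482.125 = 1.25P and P* = 1985.7.
Substitute back: Q* = 1349.925 - 0.25(1985.7) = 853.5.
Demand choke price (Qd = 0): P = 1349.925/0.25 = 5399.7. Consumer surplus = ½ × (5399.7 - 1985.7) × 853.5 = 1456924.5.

Consumer surplus = 1456924.5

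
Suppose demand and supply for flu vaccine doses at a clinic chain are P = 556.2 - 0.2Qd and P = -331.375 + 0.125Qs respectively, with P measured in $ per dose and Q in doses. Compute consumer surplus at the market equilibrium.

Rewriting in direct form: Qd = 2781 - 5P and Qs = 2651 + 8P.
Equating demand and supply, 2781 - 5P = 2651 + 8P gives 13P = 130, so P* = 10.
From the demand curve, Q* = 2781 - 5(10) = 2731.
Demand choke price (Qd = 0): P = 2781/5 = 556.2. Consumer surplus = ½ × (556.2 - 10) × 2731 = 745836.1.

Consumer surplus = 745836.1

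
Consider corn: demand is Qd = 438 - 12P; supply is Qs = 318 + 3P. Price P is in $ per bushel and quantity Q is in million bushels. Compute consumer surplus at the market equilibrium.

Consumer surplus = 4873.5

At equilibrium Qd = Qs, so 438 - 12P = 318 + 3P; collecting terms, 120 = 15P and P* = 8.
From the demand curve, Q* = 438 - 12(8) = 342.
Demand choke price (Qd = 0): P = 438/12 = 36.5. Consumer surplus = ½ × (36.5 - 8) × 342 = 4873.5.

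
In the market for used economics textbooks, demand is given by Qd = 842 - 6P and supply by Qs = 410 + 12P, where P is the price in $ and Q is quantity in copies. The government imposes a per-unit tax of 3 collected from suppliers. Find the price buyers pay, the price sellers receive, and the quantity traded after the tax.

P_b = 26, P_s = 23, Q = 686

With a tax of 3 on suppliers, they supply based on the net price P_s = P_b - 3, so Qs = 374 + 12P_b.
Market clearing requires 842 - 6P_b = 374 + 12P_b; hence 468 = 18P_b and P_b = 26.
So P_s = 23 and the quantity traded is Q = 842 - 6(26) = 686.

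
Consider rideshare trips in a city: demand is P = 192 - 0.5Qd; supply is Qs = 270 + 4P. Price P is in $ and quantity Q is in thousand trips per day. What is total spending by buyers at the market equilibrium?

Total spending by buyers = 6574

Rewriting in direct form: Qd = 384 - 2P.
Equating demand and supply, 384 - 2P = 270 + 4P gives 6P = 114, so P* = 19.
From the demand curve, Q* = 384 - 2(19) = 346.
Total spending by buyers = P* × Q* = 19 × 346 = 6574.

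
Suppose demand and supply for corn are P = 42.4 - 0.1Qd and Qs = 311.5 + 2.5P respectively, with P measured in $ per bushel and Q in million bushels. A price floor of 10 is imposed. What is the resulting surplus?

Surplus = 12.5

In direct form, Qd = 424 - 10P.
With P fixed at 10, quantity demanded is 324 and quantity supplied is 336.5.
Surplus = Qs - Qd = 336.5 - 324 = 12.5.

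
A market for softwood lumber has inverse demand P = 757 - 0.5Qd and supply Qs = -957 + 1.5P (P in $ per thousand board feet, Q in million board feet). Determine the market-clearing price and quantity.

Inverting to quantity form: Qd = 1514 - 2P.
At equilibrium Qd = Qs, so 1514 - 2P = -957 + 1.5P; collecting terms, 2471 = 3.5P and P* = 706.
Then Q* = 1514 - 2(706) = 102.

P* = 706, Q* = 102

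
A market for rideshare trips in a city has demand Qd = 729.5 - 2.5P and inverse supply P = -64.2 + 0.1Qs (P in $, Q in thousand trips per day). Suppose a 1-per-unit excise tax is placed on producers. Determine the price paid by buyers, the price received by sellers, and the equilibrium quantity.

P_b = 7.8, P_s = 6.8, Q = 710

Rewriting in direct form: Qs = 642 + 10P.
Producers keep P_s = P_b - 1 per unit, so supply in terms of the buyer price is Qs = 632 + 10P_b.
Set Qd = Qs: 729.5 - 2.5P_b = 632 + 10P_b, so 97.5 = 12.5P_b and P_b = 7.8.
So P_s = 6.8 and the quantity traded is Q = 729.5 - 2.5(7.8) = 710.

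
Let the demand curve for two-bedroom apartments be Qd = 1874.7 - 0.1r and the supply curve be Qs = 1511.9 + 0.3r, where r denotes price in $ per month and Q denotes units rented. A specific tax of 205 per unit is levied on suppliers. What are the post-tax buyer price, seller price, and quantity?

Suppliers keep r_s = r_b - 205 per unit, so supply in terms of the buyer price is Qs = 1450.4 + 0.3r_b.
Equate demand and the shifted supply: 1874.7 - 0.1r_b = 1450.4 + 0.3r_b, giving 0.4r_b = 424.3, so r_b = 1060.75.
So r_s = 855.75 and the quantity traded is Q = 1874.7 - 0.1(1060.75) = 1768.625.

r_b = 1060.75, r_s = 855.75, Q = 1768.625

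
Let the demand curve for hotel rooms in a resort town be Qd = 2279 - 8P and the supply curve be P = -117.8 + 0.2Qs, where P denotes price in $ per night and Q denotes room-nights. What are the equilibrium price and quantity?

P* = 130, Q* = 1239

Inverting to quantity form: Qs = 589 + 5P.
Set Qd = Qs: 2279 - 8P = 589 + 5P, so 1690 = 13P and P* = 130.
From the demand curve, Q* = 2279 - 8(130) = 1239.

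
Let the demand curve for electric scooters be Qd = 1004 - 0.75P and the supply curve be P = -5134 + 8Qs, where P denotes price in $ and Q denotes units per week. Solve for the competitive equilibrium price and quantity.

Rewriting in direct form: Qs = 641.75 + 0.125P.
The market clears where 1004 - 0.75P = 641.75 + 0.125P. Rearranging, 0.875P = 362.25, hence P* = 414.
Then Q* = 1004 - 0.75(414) = 693.5.

P* = 414, Q* = 693.5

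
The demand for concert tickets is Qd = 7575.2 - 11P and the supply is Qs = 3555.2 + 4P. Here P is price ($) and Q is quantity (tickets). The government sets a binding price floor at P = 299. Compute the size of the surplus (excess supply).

Evaluating both curves at the floor price 299 gives Qd = 4286.2, Qs = 4751.2.
Surplus = Qs - Qd = 4751.2 - 4286.2 = 465.

Surplus = 465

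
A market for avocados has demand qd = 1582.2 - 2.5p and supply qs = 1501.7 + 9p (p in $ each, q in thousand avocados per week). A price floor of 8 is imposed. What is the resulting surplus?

At p = 8: qd = 1562.2 and qs = 1573.7.
Surplus = qs - qd = 1573.7 - 1562.2 = 11.5.

Surplus = 11.5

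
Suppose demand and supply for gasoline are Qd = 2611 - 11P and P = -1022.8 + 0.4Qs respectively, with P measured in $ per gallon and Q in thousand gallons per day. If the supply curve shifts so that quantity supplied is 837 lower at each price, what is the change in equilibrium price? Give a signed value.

ΔP = 62

Rewriting in direct form: Qs = 2557 + 2.5P.
At equilibrium Qd = Qs, so 2611 - 11P = 2557 + 2.5P; collecting terms, 54 = 13.5P and P* = 4.
Then Q* = 2611 - 11(4) = 2567.
After the shift, supply is Qs = 1720 + 2.5P.
The new intersection has 891 = 13.5P, i.e. P = 66, Q = 1885.
ΔP = 66 - 4 = 62.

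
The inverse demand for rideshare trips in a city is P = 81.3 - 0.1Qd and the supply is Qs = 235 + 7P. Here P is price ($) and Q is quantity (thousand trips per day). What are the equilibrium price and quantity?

Solving each curve for Q: Qd = 813 - 10P.
Set Qd = Qs: 813 - 10P = 235 + 7P, so 578 = 17P and P* = 34.
Substitute back: Q* = 813 - 10(34) = 473.

P* = 34, Q* = 473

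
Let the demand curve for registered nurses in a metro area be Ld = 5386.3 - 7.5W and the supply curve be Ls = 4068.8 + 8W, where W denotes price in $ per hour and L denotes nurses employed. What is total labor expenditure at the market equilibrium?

Equating demand and supply, 5386.3 - 7.5W = 4068.8 + 8W gives 15.5W = 1317.5, so W* = 85.
Then L* = 5386.3 - 7.5(85) = 4748.8.
Total labor expenditure = W* × L* = 85 × 4748.8 = 403648.

Total labor expenditure = 403648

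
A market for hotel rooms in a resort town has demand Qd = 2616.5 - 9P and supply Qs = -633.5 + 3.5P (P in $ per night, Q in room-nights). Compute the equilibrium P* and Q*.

P* = 260, Q* = 276.5

Set Qd = Qs: 2616.5 - 9P = -633.5 + 3.5P, so 3250 = 12.5P and P* = 260.
From the demand curve, Q* = 2616.5 - 9(260) = 276.5.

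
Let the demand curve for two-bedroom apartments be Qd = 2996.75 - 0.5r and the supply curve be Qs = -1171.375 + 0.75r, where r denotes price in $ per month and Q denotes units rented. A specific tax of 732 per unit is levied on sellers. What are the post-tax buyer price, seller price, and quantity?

The tax drives a wedge r_b - r_s = 732. Substituting r_s = r_b - 732 into supply: Qs = -1720.375 + 0.75r_b.
Equate demand and the shifted supply: 2996.75 - 0.5r_b = -1720.375 + 0.75r_b, giving 1.25r_b = 4717.125, so r_b = 3773.7.
Then r_s = 3773.7 - 732 = 3041.7 and Q = 2996.75 - 0.5(3773.7) = 1109.9.

r_b = 3773.7, r_s = 3041.7, Q = 1109.9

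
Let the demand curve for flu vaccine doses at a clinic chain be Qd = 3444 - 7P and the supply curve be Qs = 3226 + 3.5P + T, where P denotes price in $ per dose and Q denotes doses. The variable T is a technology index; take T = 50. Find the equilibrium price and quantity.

P* = 16, Q* = 3332

With T = 50, supply is Qs = 3276 + 3.5P.
At equilibrium Qd = Qs, so 3444 - 7P = 3276 + 3.5P; collecting terms, 168 = 10.5P and P* = 16.
From the demand curve, Q* = 3444 - 7(16) = 3332.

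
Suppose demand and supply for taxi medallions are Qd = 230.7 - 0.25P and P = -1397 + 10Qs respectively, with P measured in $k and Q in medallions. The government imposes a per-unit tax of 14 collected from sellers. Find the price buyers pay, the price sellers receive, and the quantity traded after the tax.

Inverting to quantity form: Qs = 139.7 + 0.1P.
The tax drives a wedge P_b - P_s = 14. Substituting P_s = P_b - 14 into supply: Qs = 138.3 + 0.1P_b.
Market clearing requires 230.7 - 0.25P_b = 138.3 + 0.1P_b; hence 92.4 = 0.35P_b and P_b = 264.
So P_s = 250 and the quantity traded is Q = 230.7 - 0.25(264) = 164.7.

P_b = 264, P_s = 250, Q = 164.7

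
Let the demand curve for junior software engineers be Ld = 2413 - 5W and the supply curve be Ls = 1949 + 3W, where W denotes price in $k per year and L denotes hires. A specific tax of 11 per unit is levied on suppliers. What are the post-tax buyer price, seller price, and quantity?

With a tax of 11 on suppliers, they supply based on the net price W_s = W_b - 11, so Ls = 1916 + 3W_b.
Set Ld = Ls: 2413 - 5W_b = 1916 + 3W_b, so 497 = 8W_b and W_b = 62.125.
So W_s = 51.125 and the quantity traded is L = 2413 - 5(62.125) = 2102.375.

W_b = 62.125, W_s = 51.125, L = 2102.375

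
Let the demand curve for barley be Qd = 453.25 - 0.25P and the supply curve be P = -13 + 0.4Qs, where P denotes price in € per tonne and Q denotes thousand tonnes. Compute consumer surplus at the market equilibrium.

Consumer surplus = 344450

In direct form, Qs = 32.5 + 2.5P.
The market clears where 453.25 - 0.25P = 32.5 + 2.5P. Rearranging, 2.75P = 420.75, hence P* = 153.
Plugging P* into demand: Q* = 453.25 - 0.25(153) = 415.
Demand choke price (Qd = 0): P = 453.25/0.25 = 1813. Consumer surplus = ½ × (1813 - 153) × 415 = 344450.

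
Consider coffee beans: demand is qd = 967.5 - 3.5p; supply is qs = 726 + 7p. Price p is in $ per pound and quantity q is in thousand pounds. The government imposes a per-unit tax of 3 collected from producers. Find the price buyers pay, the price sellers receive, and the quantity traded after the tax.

p_b = 25, p_s = 22, q = 880

Producers keep p_s = p_b - 3 per unit, so supply in terms of the buyer price is qs = 705 + 7p_b.
Equate demand and the shifted supply: 967.5 - 3.5p_b = 705 + 7p_b, giving 10.5p_b = 262.5, so p_b = 25.
So p_s = 22 and the quantity traded is q = 967.5 - 3.5(25) = 880.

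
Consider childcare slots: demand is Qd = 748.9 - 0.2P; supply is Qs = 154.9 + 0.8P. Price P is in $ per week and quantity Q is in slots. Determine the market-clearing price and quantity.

Set Qd = Qs: 748.9 - 0.2P = 154.9 + 0.8P, so 594 = P and P* = 594.
Substitute back: Q* = 748.9 - 0.2(594) = 630.1.

P* = 594, Q* = 630.1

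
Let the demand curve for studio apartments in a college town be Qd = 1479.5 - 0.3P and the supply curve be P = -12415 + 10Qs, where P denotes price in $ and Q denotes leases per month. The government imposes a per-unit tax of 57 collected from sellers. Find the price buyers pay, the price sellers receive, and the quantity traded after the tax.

Rewriting in direct form: Qs = 1241.5 + 0.1P.
With a tax of 57 on sellers, they supply based on the net price P_s = P_b - 57, so Qs = 1235.8 + 0.1P_b.
Equate demand and the shifted supply: 1479.5 - 0.3P_b = 1235.8 + 0.1P_b, giving 0.4P_b = 243.7, so P_b = 609.25.
So P_s = 552.25 and the quantity traded is Q = 1479.5 - 0.3(609.25) = 1296.725.

P_b = 609.25, P_s = 552.25, Q = 1296.725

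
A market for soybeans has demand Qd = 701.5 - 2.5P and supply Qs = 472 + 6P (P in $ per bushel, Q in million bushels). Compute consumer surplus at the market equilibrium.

Consumer surplus = 80391.2

The market clears where 701.5 - 2.5P = 472 + 6P. Rearranging, 8.5P = 229.5, hence P* = 27.
Substitute back: Q* = 701.5 - 2.5(27) = 634.
Demand choke price (Qd = 0): P = 701.5/2.5 = 280.6. Consumer surplus = ½ × (280.6 - 27) × 634 = 80391.2.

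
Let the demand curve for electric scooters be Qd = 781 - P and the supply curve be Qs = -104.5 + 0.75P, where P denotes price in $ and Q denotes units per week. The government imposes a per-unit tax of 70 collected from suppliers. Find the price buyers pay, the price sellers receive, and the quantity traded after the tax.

The tax drives a wedge P_b - P_s = 70. Substituting P_s = P_b - 70 into supply: Qs = -157 + 0.75P_b.
Equate demand and the shifted supply: 781 - P_b = -157 + 0.75P_b, giving 1.75P_b = 938, so P_b = 536.
Then P_s = 536 - 70 = 466 and Q = 781 - 536 = 245.

P_b = 536, P_s = 466, Q = 245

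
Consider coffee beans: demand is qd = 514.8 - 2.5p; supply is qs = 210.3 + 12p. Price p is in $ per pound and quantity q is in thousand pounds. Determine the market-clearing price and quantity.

p* = 21, q* = 462.3

The market clears where 514.8 - 2.5p = 210.3 + 12p. Rearranging, 14.5p = 304.5, hence p* = 21.
Plugging p* into demand: q* = 514.8 - 2.5(21) = 462.3.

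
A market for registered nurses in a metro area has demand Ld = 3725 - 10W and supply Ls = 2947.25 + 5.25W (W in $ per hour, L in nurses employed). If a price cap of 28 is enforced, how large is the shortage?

Shortage = 350.75

At W = 28: Ld = 3445 and Ls = 3094.25.
Shortage = Ld - Ls = 3445 - 3094.25 = 350.75.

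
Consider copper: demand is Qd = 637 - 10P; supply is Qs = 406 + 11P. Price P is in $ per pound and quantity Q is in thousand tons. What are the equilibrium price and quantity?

Set Qd = Qs: 637 - 10P = 406 + 11P, so 231 = 21P and P* = 11.
Then Q* = 637 - 10(11) = 527.

P* = 11, Q* = 527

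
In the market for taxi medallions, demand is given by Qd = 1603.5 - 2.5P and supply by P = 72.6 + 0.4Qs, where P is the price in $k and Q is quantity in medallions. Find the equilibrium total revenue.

Total revenue = 253827

Rewriting in direct form: Qs = -181.5 + 2.5P.
Set Qd = Qs: 1603.5 - 2.5P = -181.5 + 2.5P, so 1785 = 5P and P* = 357.
Plugging P* into demand: Q* = 1603.5 - 2.5(357) = 711.
Total revenue = P* × Q* = 357 × 711 = 253827.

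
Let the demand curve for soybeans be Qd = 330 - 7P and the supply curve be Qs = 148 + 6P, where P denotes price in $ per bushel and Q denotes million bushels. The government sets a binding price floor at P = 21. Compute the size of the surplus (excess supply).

At P = 21: Qd = 183 and Qs = 274.
Surplus = Qs - Qd = 274 - 183 = 91.

Surplus = 91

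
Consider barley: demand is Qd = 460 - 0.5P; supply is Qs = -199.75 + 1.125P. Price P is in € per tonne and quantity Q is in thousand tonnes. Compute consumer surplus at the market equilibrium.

Set Qd = Qs: 460 - 0.5P = -199.75 + 1.125P, so 659.75 = 1.625P and P* = 406.
From the demand curve, Q* = 460 - 0.5(406) = 257.
Demand choke price (Qd = 0): P = 460/0.5 = 920. Consumer surplus = ½ × (920 - 406) × 257 = 66049.

Consumer surplus = 66049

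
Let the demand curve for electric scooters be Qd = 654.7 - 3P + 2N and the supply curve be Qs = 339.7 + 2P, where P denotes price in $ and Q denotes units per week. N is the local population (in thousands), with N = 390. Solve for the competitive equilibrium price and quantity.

P* = 219, Q* = 777.7

With N = 390, demand is Qd = 1434.7 - 3P.
The market clears where 1434.7 - 3P = 339.7 + 2P. Rearranging, 5P = 1095, hence P* = 219.
Substitute back: Q* = 1434.7 - 3(219) = 777.7.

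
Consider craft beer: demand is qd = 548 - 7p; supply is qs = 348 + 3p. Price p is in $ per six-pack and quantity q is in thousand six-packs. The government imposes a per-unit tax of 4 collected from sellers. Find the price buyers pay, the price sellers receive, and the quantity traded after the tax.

The tax drives a wedge p_b - p_s = 4. Substituting p_s = p_b - 4 into supply: qs = 336 + 3p_b.
Set qd = qs: 548 - 7p_b = 336 + 3p_b, so 212 = 10p_b and p_b = 21.2.
Then p_s = 21.2 - 4 = 17.2 and q = 548 - 7(21.2) = 399.6.

p_b = 21.2, p_s = 17.2, q = 399.6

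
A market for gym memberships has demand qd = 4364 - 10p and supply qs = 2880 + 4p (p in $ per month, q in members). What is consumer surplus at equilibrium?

Consumer surplus = 545820.8

Equating demand and supply, 4364 - 10p = 2880 + 4p gives 14p = 1484, so p* = 106.
Substitute back: q* = 4364 - 10(106) = 3304.
Demand choke price (qd = 0): p = 4364/10 = 436.4. Consumer surplus = ½ × (436.4 - 106) × 3304 = 545820.8.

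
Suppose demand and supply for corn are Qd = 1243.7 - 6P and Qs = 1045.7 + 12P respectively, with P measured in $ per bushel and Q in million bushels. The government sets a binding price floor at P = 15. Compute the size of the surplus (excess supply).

With P fixed at 15, quantity demanded is 1153.7 and quantity supplied is 1225.7.
Surplus = Qs - Qd = 1225.7 - 1153.7 = 72.

Surplus = 72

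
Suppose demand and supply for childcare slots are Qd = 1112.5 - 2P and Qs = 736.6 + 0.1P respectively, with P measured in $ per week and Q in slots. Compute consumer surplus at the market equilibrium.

At equilibrium Qd = Qs, so 1112.5 - 2P = 736.6 + 0.1P; collecting terms, 375.9 = 2.1P and P* = 179.
Plugging P* into demand: Q* = 1112.5 - 2(179) = 754.5.
Demand choke price (Qd = 0): P = 1112.5/2 = 556.25. Consumer surplus = ½ × (556.25 - 179) × 754.5 = 142317.5625.

Consumer surplus = 142317.5625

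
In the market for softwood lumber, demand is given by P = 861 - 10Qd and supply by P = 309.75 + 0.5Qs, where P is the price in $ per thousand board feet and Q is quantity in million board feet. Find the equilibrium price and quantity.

P* = 336, Q* = 52.5

Rewriting in direct form: Qd = 86.1 - 0.1P and Qs = -619.5 + 2P.
Set Qd = Qs: 86.1 - 0.1P = -619.5 + 2P, so 705.6 = 2.1P and P* = 336.
Plugging P* into demand: Q* = 86.1 - 0.1(336) = 52.5.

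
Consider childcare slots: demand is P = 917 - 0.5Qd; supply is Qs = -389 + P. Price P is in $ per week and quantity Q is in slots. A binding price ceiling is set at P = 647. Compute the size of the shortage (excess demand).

Shortage = 282

Rewriting in direct form: Qd = 1834 - 2P.
Evaluating both curves at the ceiling price 647 gives Qd = 540, Qs = 258.
Shortage = Qd - Qs = 540 - 258 = 282.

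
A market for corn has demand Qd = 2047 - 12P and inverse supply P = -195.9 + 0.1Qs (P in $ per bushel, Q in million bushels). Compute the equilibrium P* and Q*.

In direct form, Qs = 1959 + 10P.
At equilibrium Qd = Qs, so 2047 - 12P = 1959 + 10P; collecting terms, 88 = 22P and P* = 4.
Plugging P* into demand: Q* = 2047 - 12(4) = 1999.

P* = 4, Q* = 1999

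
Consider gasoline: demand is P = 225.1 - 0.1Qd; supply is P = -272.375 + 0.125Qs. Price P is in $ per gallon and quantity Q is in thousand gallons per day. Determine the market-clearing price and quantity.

P* = 4, Q* = 2211

Inverting to quantity form: Qd = 2251 - 10P and Qs = 2179 + 8P.
Set Qd = Qs: 2251 - 10P = 2179 + 8P, so 72 = 18P and P* = 4.
Substitute back: Q* = 2251 - 10(4) = 2211.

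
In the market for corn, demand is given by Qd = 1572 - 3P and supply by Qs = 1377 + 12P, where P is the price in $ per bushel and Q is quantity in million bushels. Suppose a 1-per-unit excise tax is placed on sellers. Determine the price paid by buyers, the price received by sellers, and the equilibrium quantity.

P_b = 13.8, P_s = 12.8, Q = 1530.6

With a tax of 1 on sellers, they supply based on the net price P_s = P_b - 1, so Qs = 1365 + 12P_b.
Set Qd = Qs: 1572 - 3P_b = 1365 + 12P_b, so 207 = 15P_b and P_b = 13.8.
So P_s = 12.8 and the quantity traded is Q = 1572 - 3(13.8) = 1530.6.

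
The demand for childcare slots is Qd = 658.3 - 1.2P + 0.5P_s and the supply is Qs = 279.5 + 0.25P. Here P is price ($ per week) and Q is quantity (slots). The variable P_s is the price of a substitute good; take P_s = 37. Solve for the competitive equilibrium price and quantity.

With P_s = 37, demand is Qd = 676.8 - 1.2P.
At equilibrium Qd = Qs, so 676.8 - 1.2P = 279.5 + 0.25P; collecting terms, 397.3 = 1.45P and P* = 274.
From the demand curve, Q* = 676.8 - 1.2(274) = 348.

P* = 274, Q* = 348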